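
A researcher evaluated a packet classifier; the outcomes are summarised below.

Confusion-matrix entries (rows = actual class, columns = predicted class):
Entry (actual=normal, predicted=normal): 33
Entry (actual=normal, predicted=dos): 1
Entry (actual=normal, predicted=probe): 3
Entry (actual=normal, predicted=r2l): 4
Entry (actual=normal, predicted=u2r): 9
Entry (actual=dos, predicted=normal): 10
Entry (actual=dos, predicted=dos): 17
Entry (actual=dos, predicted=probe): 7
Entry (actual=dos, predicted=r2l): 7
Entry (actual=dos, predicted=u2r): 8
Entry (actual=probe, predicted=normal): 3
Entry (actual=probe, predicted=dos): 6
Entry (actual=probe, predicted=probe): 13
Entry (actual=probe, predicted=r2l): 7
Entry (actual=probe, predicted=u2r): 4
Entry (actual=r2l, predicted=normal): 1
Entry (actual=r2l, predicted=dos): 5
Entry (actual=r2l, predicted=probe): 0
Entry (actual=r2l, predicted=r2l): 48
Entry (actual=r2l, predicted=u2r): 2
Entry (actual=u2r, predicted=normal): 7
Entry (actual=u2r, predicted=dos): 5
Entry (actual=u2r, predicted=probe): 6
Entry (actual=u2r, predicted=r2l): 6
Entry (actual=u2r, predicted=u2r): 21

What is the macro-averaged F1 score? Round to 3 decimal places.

0.537

Per-class F1 score (2·TP/(2·TP+FP+FN)):
  normal: TP=33, FP=10+3+1+7=21, FN=1+3+4+9=17 → 66/104 = 0.6346
  dos: TP=17, FP=1+6+5+5=17, FN=10+7+7+8=32 → 34/83 = 0.4096
  probe: TP=13, FP=3+7+0+6=16, FN=3+6+7+4=20 → 26/62 = 0.4194
  r2l: TP=48, FP=4+7+7+6=24, FN=1+5+0+2=8 → 96/128 = 0.7500
  u2r: TP=21, FP=9+8+4+2=23, FN=7+5+6+6=24 → 42/89 = 0.4719
Macro-F1 score = mean = (0.6346 + 0.4096 + 0.4194 + 0.7500 + 0.4719) / 5 = 0.537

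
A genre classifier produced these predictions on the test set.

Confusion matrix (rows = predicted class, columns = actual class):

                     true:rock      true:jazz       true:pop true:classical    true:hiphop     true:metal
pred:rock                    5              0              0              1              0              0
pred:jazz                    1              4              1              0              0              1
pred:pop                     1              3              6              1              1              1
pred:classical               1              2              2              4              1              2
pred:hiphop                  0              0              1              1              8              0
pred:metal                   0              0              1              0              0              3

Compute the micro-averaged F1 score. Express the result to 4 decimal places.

0.5769

Micro-averaging pools counts across classes: ΣTP=30, ΣFP=22, ΣFN=22.
Micro-F1 score = 2·TP/(2·TP+FP+FN) on pooled counts = 0.5769 (equals overall accuracy in single-label multiclass).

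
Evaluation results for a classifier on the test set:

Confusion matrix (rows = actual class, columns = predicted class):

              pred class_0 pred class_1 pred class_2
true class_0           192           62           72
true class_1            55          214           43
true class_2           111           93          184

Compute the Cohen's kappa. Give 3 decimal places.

Observed agreement pₒ = trace/N = 590/1026 = 0.5750
Expected agreement pₑ = Σ (rowᵢ·colᵢ)/N² = (326·358 + 312·369 + 388·299)/1026² = 0.3304
κ = (pₒ − pₑ)/(1 − pₑ) = (0.5750 − 0.3304)/(1 − 0.3304) = 0.365

0.365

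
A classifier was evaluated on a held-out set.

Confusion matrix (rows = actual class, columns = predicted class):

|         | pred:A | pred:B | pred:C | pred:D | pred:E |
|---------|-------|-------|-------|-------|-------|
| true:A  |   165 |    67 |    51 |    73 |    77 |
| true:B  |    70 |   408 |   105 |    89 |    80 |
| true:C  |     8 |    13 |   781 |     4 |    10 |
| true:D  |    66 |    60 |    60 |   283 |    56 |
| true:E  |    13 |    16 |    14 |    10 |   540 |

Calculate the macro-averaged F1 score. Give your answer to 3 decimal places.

0.657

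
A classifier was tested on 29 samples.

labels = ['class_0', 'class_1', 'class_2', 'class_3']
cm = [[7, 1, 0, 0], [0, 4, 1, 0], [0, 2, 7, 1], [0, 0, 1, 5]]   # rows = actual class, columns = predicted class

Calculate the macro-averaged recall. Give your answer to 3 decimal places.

Per-class recall (TP/(TP+FN)):
  class_0: TP=7, FN=1+0+0=1 → 7/8 = 0.8750
  class_1: TP=4, FN=0+1+0=1 → 4/5 = 0.8000
  class_2: TP=7, FN=0+2+1=3 → 7/10 = 0.7000
  class_3: TP=5, FN=0+0+1=1 → 5/6 = 0.8333
Macro-recall = mean = (0.8750 + 0.8000 + 0.7000 + 0.8333) / 4 = 0.802

0.802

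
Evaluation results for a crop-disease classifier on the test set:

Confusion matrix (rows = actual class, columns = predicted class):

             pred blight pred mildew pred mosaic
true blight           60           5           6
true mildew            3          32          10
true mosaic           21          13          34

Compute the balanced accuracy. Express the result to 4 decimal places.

0.6854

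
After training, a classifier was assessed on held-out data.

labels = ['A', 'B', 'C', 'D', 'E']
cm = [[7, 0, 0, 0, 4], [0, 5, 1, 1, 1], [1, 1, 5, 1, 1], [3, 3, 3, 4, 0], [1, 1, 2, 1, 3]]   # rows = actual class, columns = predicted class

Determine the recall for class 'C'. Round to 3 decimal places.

0.556

Treat 'C' as positive and all other classes as negative.
recall = TP/(TP+FN).
C: TP=5, FN=1+1+1+1=4 → 5/9 = 0.5556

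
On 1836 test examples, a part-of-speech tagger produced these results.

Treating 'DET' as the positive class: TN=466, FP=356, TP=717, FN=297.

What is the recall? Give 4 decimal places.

Recall = TP/(TP+FN) = 717/(717+297) = 717/1014 = 0.7071

0.7071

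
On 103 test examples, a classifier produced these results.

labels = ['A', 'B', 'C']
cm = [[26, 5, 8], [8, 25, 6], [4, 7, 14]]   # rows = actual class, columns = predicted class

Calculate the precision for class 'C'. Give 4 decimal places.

0.5000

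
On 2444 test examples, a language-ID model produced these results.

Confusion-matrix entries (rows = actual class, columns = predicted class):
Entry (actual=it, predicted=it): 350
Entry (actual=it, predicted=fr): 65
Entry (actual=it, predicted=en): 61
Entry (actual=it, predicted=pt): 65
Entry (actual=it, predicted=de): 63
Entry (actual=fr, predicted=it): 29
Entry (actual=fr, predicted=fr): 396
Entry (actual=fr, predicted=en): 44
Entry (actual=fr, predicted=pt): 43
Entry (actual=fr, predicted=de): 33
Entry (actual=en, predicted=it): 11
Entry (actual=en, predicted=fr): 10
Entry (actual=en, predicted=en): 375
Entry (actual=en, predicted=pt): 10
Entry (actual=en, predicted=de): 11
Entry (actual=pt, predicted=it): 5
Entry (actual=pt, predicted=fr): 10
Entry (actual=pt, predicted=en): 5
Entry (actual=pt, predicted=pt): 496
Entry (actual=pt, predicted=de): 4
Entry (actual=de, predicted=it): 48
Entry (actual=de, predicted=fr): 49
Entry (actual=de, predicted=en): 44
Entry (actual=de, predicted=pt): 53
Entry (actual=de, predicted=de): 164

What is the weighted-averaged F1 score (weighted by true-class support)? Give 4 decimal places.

Per-class F1 score (2·TP/(2·TP+FP+FN)):
  it: TP=350, FP=29+11+5+48=93, FN=65+61+65+63=254 → 700/1047 = 0.66858
  fr: TP=396, FP=65+10+10+49=134, FN=29+44+43+33=149 → 792/1075 = 0.73674
  en: TP=375, FP=61+44+5+44=154, FN=11+10+10+11=42 → 750/946 = 0.79281
  pt: TP=496, FP=65+43+10+53=171, FN=5+10+5+4=24 → 992/1187 = 0.83572
  de: TP=164, FP=63+33+11+4=111, FN=48+49+44+53=194 → 328/633 = 0.51817
Weighted-F1 score = Σ (supportᵢ/N)·F1 scoreᵢ with N=2444: (604/2444)·0.66858 + (545/2444)·0.73674 + (417/2444)·0.79281 + (520/2444)·0.83572 + (358/2444)·0.51817 = 0.7185

0.7185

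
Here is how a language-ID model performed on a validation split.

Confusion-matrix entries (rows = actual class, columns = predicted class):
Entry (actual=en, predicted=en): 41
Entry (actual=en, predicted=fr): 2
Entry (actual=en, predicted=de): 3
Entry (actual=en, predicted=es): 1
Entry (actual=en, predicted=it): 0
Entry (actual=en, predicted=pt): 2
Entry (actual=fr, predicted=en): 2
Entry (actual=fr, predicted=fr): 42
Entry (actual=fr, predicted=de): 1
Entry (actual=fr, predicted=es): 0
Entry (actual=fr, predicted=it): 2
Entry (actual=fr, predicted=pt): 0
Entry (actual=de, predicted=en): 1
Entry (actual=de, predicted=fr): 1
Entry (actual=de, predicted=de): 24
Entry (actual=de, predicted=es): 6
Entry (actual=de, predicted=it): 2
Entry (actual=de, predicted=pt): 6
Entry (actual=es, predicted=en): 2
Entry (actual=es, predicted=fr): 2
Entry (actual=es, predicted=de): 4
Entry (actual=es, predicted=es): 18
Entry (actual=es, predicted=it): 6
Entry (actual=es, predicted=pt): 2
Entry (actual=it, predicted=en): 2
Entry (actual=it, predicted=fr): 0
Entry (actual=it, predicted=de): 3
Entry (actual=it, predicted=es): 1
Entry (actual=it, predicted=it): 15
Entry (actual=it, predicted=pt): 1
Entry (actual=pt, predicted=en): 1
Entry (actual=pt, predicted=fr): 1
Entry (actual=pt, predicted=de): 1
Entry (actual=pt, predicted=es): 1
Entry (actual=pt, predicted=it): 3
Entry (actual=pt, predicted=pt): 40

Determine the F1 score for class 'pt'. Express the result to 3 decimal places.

0.816

One-vs-rest for 'pt': TP = diagonal; FP = other classes predicted 'pt'; FN = 'pt' predicted as other.
F1 score = 2·TP/(2·TP+FP+FN).
pt: TP=40, FP=2+0+6+2+1=11, FN=1+1+1+1+3=7 → 80/98 = 0.8163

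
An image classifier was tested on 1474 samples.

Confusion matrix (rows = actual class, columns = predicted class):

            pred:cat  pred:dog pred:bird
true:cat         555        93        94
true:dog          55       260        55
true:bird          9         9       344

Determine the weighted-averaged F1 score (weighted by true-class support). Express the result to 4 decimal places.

Per-class F1 score (2·TP/(2·TP+FP+FN)):
  cat: TP=555, FP=55+9=64, FN=93+94=187 → 1110/1361 = 0.81558
  dog: TP=260, FP=93+9=102, FN=55+55=110 → 520/732 = 0.71038
  bird: TP=344, FP=94+55=149, FN=9+9=18 → 688/855 = 0.80468
Weighted-F1 score = Σ (supportᵢ/N)·F1 scoreᵢ with N=1474: (742/1474)·0.81558 + (370/1474)·0.71038 + (362/1474)·0.80468 = 0.7865

0.7865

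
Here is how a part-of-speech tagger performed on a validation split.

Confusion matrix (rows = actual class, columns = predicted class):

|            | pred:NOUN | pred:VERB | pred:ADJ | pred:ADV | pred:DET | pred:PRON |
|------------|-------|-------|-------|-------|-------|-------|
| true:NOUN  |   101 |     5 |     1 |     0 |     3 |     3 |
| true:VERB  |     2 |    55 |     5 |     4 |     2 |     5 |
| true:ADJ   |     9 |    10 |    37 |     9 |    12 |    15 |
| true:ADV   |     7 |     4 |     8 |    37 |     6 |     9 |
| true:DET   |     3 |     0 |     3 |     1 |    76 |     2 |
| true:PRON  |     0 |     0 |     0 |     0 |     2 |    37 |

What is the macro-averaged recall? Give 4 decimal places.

Per-class recall (TP/(TP+FN)):
  NOUN: TP=101, FN=5+1+0+3+3=12 → 101/113 = 0.89381
  VERB: TP=55, FN=2+5+4+2+5=18 → 55/73 = 0.75342
  ADJ: TP=37, FN=9+10+9+12+15=55 → 37/92 = 0.40217
  ADV: TP=37, FN=7+4+8+6+9=34 → 37/71 = 0.52113
  DET: TP=76, FN=3+0+3+1+2=9 → 76/85 = 0.89412
  PRON: TP=37, FN=0+0+0+0+2=2 → 37/39 = 0.94872
Macro-recall = mean = (0.89381 + 0.75342 + 0.40217 + 0.52113 + 0.89412 + 0.94872) / 6 = 0.7356

0.7356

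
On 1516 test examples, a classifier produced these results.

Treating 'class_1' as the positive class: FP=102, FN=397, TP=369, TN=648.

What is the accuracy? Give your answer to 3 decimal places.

0.671

Accuracy = (TP+TN)/N = (369+648)/1516 = 0.671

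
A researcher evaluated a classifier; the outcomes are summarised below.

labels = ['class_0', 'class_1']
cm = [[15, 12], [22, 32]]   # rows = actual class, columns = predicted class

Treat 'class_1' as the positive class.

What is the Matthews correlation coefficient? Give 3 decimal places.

MCC = (TP·TN − FP·FN) / √((TP+FP)(TP+FN)(TN+FP)(TN+FN))
Numerator = 32·15 − 12·22 = 216
Denominator = √(44·54·27·37) = √2373624 = 1540.6570
MCC = 216 / 1540.6570 = 0.140

0.140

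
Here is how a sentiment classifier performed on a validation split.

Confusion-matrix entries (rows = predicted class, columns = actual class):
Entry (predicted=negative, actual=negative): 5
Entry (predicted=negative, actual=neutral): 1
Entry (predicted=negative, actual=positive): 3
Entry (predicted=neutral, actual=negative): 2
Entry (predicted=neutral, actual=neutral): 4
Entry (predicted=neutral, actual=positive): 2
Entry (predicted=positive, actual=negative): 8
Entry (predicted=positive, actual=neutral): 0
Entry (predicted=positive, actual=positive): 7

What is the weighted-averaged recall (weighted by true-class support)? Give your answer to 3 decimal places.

0.500

Per-class recall (TP/(TP+FN)):
  negative: TP=5, FN=2+8=10 → 5/15 = 0.3333
  neutral: TP=4, FN=1+0=1 → 4/5 = 0.8000
  positive: TP=7, FN=3+2=5 → 7/12 = 0.5833
Weighted-recall = Σ (supportᵢ/N)·recallᵢ with N=32: (15/32)·0.3333 + (5/32)·0.8000 + (12/32)·0.5833 = 0.500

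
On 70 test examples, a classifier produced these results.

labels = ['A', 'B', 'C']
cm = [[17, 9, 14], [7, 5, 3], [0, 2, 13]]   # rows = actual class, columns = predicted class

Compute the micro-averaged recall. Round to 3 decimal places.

Micro-averaging pools counts across classes: ΣTP=35, ΣFP=35, ΣFN=35.
Micro-recall = TP/(TP+FN) on pooled counts = 0.500 (equals overall accuracy in single-label multiclass).

0.500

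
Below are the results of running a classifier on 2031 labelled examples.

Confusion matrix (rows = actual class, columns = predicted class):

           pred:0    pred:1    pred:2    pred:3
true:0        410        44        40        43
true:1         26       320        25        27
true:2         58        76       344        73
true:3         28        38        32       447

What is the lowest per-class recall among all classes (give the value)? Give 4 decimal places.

Per-class recall (TP/(TP+FN)):
  0: TP=410, FN=44+40+43=127 → 410/537 = 0.76350
  1: TP=320, FN=26+25+27=78 → 320/398 = 0.80402
  2: TP=344, FN=58+76+73=207 → 344/551 = 0.62432
  3: TP=447, FN=28+38+32=98 → 447/545 = 0.82018
Lowest is class '2' with recall = 0.6243.

0.6243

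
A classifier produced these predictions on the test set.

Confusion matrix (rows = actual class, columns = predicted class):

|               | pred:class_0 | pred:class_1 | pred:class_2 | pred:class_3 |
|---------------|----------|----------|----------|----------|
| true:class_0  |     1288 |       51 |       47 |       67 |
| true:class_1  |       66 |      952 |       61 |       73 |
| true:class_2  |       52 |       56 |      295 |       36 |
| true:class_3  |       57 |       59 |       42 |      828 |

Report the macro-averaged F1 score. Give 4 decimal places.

0.8054

Per-class F1 score (2·TP/(2·TP+FP+FN)):
  class_0: TP=1288, FP=66+52+57=175, FN=51+47+67=165 → 2576/2916 = 0.88340
  class_1: TP=952, FP=51+56+59=166, FN=66+61+73=200 → 1904/2270 = 0.83877
  class_2: TP=295, FP=47+61+42=150, FN=52+56+36=144 → 590/884 = 0.66742
  class_3: TP=828, FP=67+73+36=176, FN=57+59+42=158 → 1656/1990 = 0.83216
Macro-F1 score = mean = (0.88340 + 0.83877 + 0.66742 + 0.83216) / 4 = 0.8054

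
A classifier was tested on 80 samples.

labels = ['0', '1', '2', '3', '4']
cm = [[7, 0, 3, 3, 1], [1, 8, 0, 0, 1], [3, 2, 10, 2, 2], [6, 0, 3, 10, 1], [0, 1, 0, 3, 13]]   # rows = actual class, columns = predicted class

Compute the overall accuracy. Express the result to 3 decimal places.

0.600

Accuracy = trace / total = (7+8+10+10+13=48) / 80 = 48/80 = 0.600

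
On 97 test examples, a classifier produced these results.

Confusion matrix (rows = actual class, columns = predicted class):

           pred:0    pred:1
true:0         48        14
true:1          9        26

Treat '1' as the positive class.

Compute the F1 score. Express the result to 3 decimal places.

Precision = TP/(TP+FP) = 26/40 = 0.6500
Recall = TP/(TP+FN) = 26/35 = 0.7429
F1 = 2·TP/(2·TP+FP+FN) = 52/75 = 0.693

0.693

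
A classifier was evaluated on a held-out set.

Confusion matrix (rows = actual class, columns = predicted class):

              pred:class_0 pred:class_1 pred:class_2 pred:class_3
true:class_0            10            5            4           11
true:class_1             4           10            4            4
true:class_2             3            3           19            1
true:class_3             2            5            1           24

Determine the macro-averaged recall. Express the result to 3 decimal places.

Per-class recall (TP/(TP+FN)):
  class_0: TP=10, FN=5+4+11=20 → 10/30 = 0.3333
  class_1: TP=10, FN=4+4+4=12 → 10/22 = 0.4545
  class_2: TP=19, FN=3+3+1=7 → 19/26 = 0.7308
  class_3: TP=24, FN=2+5+1=8 → 24/32 = 0.7500
Macro-recall = mean = (0.3333 + 0.4545 + 0.7308 + 0.7500) / 4 = 0.567

0.567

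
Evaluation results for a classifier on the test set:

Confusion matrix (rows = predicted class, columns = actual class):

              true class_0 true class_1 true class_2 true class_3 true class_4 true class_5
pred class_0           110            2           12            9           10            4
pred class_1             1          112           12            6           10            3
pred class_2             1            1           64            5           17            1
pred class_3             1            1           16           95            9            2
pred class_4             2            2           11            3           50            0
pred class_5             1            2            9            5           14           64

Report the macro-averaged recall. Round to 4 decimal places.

0.7483

Per-class recall (TP/(TP+FN)):
  class_0: TP=110, FN=1+1+1+2+1=6 → 110/116 = 0.94828
  class_1: TP=112, FN=2+1+1+2+2=8 → 112/120 = 0.93333
  class_2: TP=64, FN=12+12+16+11+9=60 → 64/124 = 0.51613
  class_3: TP=95, FN=9+6+5+3+5=28 → 95/123 = 0.77236
  class_4: TP=50, FN=10+10+17+9+14=60 → 50/110 = 0.45455
  class_5: TP=64, FN=4+3+1+2+0=10 → 64/74 = 0.86486
Macro-recall = mean = (0.94828 + 0.93333 + 0.51613 + 0.77236 + 0.45455 + 0.86486) / 6 = 0.7483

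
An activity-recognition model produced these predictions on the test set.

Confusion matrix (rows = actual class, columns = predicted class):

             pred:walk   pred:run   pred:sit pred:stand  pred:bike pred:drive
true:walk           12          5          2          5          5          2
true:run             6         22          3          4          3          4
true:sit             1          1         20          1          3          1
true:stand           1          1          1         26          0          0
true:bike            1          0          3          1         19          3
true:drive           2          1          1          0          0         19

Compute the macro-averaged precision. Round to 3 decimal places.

0.652

Per-class precision (TP/(TP+FP)):
  walk: TP=12, FP=6+1+1+1+2=11 → 12/23 = 0.5217
  run: TP=22, FP=5+1+1+0+1=8 → 22/30 = 0.7333
  sit: TP=20, FP=2+3+1+3+1=10 → 20/30 = 0.6667
  stand: TP=26, FP=5+4+1+1+0=11 → 26/37 = 0.7027
  bike: TP=19, FP=5+3+3+0+0=11 → 19/30 = 0.6333
  drive: TP=19, FP=2+4+1+0+3=10 → 19/29 = 0.6552
Macro-precision = mean = (0.5217 + 0.7333 + 0.6667 + 0.7027 + 0.6333 + 0.6552) / 6 = 0.652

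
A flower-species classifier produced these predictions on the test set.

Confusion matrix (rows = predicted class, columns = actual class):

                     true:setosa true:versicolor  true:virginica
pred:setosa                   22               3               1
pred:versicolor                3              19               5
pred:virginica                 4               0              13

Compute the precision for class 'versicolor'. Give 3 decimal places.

precision = TP/(TP+FP).
versicolor: TP=19, FP=3+5=8 → 19/27 = 0.7037

0.704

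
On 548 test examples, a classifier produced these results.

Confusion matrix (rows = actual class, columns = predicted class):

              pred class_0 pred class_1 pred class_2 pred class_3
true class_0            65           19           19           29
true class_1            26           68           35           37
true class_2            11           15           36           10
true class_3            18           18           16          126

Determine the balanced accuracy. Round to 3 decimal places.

Balanced accuracy = mean of per-class recall.
  class_0: recall = 65/132 = 0.4924
  class_1: recall = 68/166 = 0.4096
  class_2: recall = 36/72 = 0.5000
  class_3: recall = 126/178 = 0.7079
Mean = (0.4924 + 0.4096 + 0.5000 + 0.7079) / 4 = 0.527

0.527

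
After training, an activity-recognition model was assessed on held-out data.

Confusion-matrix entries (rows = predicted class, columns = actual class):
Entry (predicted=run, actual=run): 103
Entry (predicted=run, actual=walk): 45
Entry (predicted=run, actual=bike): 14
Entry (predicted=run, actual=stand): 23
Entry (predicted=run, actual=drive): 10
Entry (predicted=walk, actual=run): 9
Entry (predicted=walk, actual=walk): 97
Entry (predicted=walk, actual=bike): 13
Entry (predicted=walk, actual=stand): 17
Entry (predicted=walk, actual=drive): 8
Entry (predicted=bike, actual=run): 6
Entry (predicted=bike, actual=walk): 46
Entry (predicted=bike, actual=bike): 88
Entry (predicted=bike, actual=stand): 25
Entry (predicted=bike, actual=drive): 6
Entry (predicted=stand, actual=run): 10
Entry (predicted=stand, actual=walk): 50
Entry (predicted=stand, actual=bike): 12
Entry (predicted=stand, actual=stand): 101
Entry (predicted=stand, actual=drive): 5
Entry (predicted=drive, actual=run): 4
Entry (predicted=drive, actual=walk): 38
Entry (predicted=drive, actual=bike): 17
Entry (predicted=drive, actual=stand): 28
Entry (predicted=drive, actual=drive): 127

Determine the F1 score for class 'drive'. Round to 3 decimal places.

0.686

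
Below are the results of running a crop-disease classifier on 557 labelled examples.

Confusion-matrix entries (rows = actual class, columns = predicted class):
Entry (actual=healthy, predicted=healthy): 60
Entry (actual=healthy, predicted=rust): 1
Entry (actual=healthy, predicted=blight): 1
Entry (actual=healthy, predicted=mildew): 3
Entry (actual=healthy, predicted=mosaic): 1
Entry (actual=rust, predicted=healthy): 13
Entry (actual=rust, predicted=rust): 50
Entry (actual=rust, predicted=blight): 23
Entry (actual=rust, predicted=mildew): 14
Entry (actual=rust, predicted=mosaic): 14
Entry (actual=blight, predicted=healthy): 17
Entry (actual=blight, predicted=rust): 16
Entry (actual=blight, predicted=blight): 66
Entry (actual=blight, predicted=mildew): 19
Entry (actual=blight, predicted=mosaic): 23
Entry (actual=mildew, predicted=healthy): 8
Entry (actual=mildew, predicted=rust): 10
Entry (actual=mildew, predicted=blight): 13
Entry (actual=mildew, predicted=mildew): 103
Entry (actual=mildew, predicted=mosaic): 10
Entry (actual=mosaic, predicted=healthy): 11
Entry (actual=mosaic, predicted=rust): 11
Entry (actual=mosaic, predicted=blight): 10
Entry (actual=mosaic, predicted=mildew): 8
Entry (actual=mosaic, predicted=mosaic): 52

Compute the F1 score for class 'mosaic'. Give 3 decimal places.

One-vs-rest for 'mosaic': TP = diagonal; FP = other classes predicted 'mosaic'; FN = 'mosaic' predicted as other.
F1 score = 2·TP/(2·TP+FP+FN).
mosaic: TP=52, FP=1+14+23+10=48, FN=11+11+10+8=40 → 104/192 = 0.5417

0.542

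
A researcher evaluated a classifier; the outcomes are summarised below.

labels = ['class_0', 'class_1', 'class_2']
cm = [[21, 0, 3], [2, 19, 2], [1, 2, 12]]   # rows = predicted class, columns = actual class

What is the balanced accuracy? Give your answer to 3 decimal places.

0.829

Balanced accuracy = mean of per-class recall.
  class_0: recall = 21/24 = 0.8750
  class_1: recall = 19/21 = 0.9048
  class_2: recall = 12/17 = 0.7059
Mean = (0.8750 + 0.9048 + 0.7059) / 3 = 0.829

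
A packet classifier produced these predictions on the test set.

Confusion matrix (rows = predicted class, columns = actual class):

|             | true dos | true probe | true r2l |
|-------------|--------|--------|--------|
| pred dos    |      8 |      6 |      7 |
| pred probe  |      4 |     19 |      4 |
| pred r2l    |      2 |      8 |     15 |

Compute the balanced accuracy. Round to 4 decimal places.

0.5747

Balanced accuracy = mean of per-class recall.
  dos: recall = 8/14 = 0.57143
  probe: recall = 19/33 = 0.57576
  r2l: recall = 15/26 = 0.57692
Mean = (0.57143 + 0.57576 + 0.57692) / 3 = 0.5747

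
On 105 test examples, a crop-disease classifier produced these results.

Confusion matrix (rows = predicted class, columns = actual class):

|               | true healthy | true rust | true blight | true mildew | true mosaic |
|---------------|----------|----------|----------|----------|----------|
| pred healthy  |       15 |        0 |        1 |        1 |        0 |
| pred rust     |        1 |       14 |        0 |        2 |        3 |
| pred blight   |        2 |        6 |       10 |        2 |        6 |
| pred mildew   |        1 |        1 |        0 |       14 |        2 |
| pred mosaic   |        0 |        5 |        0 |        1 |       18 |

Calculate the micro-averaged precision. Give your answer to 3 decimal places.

Micro-averaging pools counts across classes: ΣTP=71, ΣFP=34, ΣFN=34.
Micro-precision = TP/(TP+FP) on pooled counts = 0.676 (equals overall accuracy in single-label multiclass).

0.676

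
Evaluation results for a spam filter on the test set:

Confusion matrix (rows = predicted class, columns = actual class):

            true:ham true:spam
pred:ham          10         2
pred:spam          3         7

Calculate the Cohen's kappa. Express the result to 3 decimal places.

0.538

Observed agreement pₒ = trace/N = 17/22 = 0.7727
Expected agreement pₑ = Σ (rowᵢ·colᵢ)/N² = (13·12 + 9·10)/22² = 0.5083
κ = (pₒ − pₑ)/(1 − pₑ) = (0.7727 − 0.5083)/(1 − 0.5083) = 0.538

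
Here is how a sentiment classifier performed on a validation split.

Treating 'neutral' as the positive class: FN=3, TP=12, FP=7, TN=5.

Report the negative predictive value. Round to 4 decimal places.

NPV = TN/(TN+FN) = 5/(5+3) = 0.6250

0.6250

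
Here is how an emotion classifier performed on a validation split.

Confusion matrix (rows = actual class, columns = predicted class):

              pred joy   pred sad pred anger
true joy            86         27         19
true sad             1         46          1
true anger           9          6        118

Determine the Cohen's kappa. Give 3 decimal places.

Observed agreement pₒ = trace/N = 250/313 = 0.7987
Expected agreement pₑ = Σ (rowᵢ·colᵢ)/N² = (132·96 + 48·79 + 133·138)/313² = 0.3554
κ = (pₒ − pₑ)/(1 − pₑ) = (0.7987 − 0.3554)/(1 − 0.3554) = 0.688

0.688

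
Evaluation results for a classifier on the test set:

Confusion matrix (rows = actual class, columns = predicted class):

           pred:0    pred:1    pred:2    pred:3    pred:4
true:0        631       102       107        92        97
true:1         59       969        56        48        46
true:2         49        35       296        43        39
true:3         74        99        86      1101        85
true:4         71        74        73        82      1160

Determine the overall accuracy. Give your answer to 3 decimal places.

0.746

Accuracy = trace / total = (631+969+296+1101+1160=4157) / 5574 = 4157/5574 = 0.746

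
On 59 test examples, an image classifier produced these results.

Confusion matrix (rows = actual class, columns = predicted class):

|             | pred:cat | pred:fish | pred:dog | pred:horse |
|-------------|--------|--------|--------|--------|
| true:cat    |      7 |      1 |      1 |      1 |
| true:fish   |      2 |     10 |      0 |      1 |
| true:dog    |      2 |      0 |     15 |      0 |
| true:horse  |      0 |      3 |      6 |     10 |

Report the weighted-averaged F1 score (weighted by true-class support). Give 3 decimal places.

Per-class F1 score (2·TP/(2·TP+FP+FN)):
  cat: TP=7, FP=2+2+0=4, FN=1+1+1=3 → 14/21 = 0.6667
  fish: TP=10, FP=1+0+3=4, FN=2+0+1=3 → 20/27 = 0.7407
  dog: TP=15, FP=1+0+6=7, FN=2+0+0=2 → 30/39 = 0.7692
  horse: TP=10, FP=1+1+0=2, FN=0+3+6=9 → 20/31 = 0.6452
Weighted-F1 score = Σ (supportᵢ/N)·F1 scoreᵢ with N=59: (10/59)·0.6667 + (13/59)·0.7407 + (17/59)·0.7692 + (19/59)·0.6452 = 0.706

0.706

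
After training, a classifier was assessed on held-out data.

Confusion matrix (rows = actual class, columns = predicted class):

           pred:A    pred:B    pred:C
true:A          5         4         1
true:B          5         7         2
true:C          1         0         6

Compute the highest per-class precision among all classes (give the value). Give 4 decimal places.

0.6667

Per-class precision (TP/(TP+FP)):
  A: TP=5, FP=5+1=6 → 5/11 = 0.45455
  B: TP=7, FP=4+0=4 → 7/11 = 0.63636
  C: TP=6, FP=1+2=3 → 6/9 = 0.66667
Highest is class 'C' with precision = 0.6667.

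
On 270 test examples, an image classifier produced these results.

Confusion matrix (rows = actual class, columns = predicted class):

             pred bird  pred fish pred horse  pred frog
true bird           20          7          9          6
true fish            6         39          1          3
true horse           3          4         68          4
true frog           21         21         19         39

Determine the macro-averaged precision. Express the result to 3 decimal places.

0.600

Per-class precision (TP/(TP+FP)):
  bird: TP=20, FP=6+3+21=30 → 20/50 = 0.4000
  fish: TP=39, FP=7+4+21=32 → 39/71 = 0.5493
  horse: TP=68, FP=9+1+19=29 → 68/97 = 0.7010
  frog: TP=39, FP=6+3+4=13 → 39/52 = 0.7500
Macro-precision = mean = (0.4000 + 0.5493 + 0.7010 + 0.7500) / 4 = 0.600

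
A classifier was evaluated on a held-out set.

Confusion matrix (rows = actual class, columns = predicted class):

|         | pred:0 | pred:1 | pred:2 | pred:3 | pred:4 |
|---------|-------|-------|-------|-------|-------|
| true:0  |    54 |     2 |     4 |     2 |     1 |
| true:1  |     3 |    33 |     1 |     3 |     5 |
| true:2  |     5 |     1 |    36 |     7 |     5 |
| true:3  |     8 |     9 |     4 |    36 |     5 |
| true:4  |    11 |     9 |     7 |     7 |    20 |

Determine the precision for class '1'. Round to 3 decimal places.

Treat '1' as positive and all other classes as negative.
precision = TP/(TP+FP).
1: TP=33, FP=2+1+9+9=21 → 33/54 = 0.6111

0.611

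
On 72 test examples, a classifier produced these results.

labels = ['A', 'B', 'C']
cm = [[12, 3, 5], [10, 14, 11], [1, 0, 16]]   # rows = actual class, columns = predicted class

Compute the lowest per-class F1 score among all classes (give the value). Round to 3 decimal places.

Per-class F1 score (2·TP/(2·TP+FP+FN)):
  A: TP=12, FP=10+1=11, FN=3+5=8 → 24/43 = 0.5581
  B: TP=14, FP=3+0=3, FN=10+11=21 → 28/52 = 0.5385
  C: TP=16, FP=5+11=16, FN=1+0=1 → 32/49 = 0.6531
Lowest is class 'B' with F1 score = 0.538.

0.538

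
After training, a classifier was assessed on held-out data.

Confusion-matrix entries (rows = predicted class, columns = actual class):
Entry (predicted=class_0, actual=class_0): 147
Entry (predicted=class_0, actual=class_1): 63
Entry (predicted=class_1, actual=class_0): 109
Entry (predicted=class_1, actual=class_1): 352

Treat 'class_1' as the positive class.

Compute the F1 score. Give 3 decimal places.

Precision = TP/(TP+FP) = 352/461 = 0.7636
Recall = TP/(TP+FN) = 352/415 = 0.8482
F1 = 2·TP/(2·TP+FP+FN) = 704/876 = 0.804

0.804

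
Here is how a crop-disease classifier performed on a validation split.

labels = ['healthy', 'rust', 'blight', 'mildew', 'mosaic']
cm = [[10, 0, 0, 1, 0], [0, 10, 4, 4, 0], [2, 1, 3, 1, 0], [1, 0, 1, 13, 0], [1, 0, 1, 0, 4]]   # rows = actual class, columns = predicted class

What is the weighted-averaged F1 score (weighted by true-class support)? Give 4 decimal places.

Per-class F1 score (2·TP/(2·TP+FP+FN)):
  healthy: TP=10, FP=0+2+1+1=4, FN=0+0+1+0=1 → 20/25 = 0.80000
  rust: TP=10, FP=0+1+0+0=1, FN=0+4+4+0=8 → 20/29 = 0.68966
  blight: TP=3, FP=0+4+1+1=6, FN=2+1+1+0=4 → 6/16 = 0.37500
  mildew: TP=13, FP=1+4+1+0=6, FN=1+0+1+0=2 → 26/34 = 0.76471
  mosaic: TP=4, FP=0+0+0+0=0, FN=1+0+1+0=2 → 8/10 = 0.80000
Weighted-F1 score = Σ (supportᵢ/N)·F1 scoreᵢ with N=57: (11/57)·0.80000 + (18/57)·0.68966 + (7/57)·0.37500 + (15/57)·0.76471 + (6/57)·0.80000 = 0.7037

0.7037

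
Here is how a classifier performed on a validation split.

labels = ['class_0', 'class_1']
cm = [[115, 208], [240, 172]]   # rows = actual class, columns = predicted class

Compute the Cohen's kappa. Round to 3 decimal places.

-0.224

Observed agreement pₒ = trace/N = 287/735 = 0.3905
Expected agreement pₑ = Σ (rowᵢ·colᵢ)/N² = (323·355 + 412·380)/735² = 0.5021
κ = (pₒ − pₑ)/(1 − pₑ) = (0.3905 − 0.5021)/(1 − 0.5021) = -0.224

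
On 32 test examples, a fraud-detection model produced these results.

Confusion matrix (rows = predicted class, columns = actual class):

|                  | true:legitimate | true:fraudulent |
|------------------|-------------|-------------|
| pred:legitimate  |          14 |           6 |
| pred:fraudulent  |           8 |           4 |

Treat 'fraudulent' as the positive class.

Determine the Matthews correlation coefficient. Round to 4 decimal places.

0.0348

MCC = (TP·TN − FP·FN) / √((TP+FP)(TP+FN)(TN+FP)(TN+FN))
Numerator = 4·14 − 8·6 = 8
Denominator = √(12·10·22·20) = √52800 = 229.7825
MCC = 8 / 229.7825 = 0.0348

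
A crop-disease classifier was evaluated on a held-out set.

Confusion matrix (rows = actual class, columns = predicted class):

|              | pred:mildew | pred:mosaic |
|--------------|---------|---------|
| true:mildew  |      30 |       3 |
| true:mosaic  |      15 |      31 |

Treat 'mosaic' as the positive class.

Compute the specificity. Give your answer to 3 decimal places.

0.909

Specificity = TN/(TN+FP) = 30/(30+3) = 0.909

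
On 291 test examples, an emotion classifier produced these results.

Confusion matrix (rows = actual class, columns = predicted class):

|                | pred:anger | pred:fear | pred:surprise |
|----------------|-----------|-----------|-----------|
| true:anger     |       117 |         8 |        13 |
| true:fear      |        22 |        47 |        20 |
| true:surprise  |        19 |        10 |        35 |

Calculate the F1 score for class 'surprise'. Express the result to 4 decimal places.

0.5303

One-vs-rest for 'surprise': TP = diagonal; FP = other classes predicted 'surprise'; FN = 'surprise' predicted as other.
F1 score = 2·TP/(2·TP+FP+FN).
surprise: TP=35, FP=13+20=33, FN=19+10=29 → 70/132 = 0.53030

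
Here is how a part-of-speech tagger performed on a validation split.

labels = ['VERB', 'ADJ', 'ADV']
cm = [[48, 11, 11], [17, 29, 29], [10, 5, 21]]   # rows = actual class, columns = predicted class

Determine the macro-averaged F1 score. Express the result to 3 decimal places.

0.526

Per-class F1 score (2·TP/(2·TP+FP+FN)):
  VERB: TP=48, FP=17+10=27, FN=11+11=22 → 96/145 = 0.6621
  ADJ: TP=29, FP=11+5=16, FN=17+29=46 → 58/120 = 0.4833
  ADV: TP=21, FP=11+29=40, FN=10+5=15 → 42/97 = 0.4330
Macro-F1 score = mean = (0.6621 + 0.4833 + 0.4330) / 3 = 0.526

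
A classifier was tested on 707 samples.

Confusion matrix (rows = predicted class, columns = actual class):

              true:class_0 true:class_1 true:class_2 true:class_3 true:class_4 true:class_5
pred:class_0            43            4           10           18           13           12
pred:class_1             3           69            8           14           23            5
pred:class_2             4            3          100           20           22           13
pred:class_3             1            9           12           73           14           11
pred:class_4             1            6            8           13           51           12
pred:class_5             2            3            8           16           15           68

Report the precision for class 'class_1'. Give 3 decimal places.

precision = TP/(TP+FP).
class_1: TP=69, FP=3+8+14+23+5=53 → 69/122 = 0.5656

0.566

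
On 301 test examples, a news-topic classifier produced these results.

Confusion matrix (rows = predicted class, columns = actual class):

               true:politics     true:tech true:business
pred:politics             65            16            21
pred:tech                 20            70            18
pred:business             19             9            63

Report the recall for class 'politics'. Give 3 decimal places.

0.625

Take TP from the diagonal, FP from the rest of the 'politics' prediction marginal, FN from the rest of the 'politics' actual marginal.
recall = TP/(TP+FN).
politics: TP=65, FN=20+19=39 → 65/104 = 0.6250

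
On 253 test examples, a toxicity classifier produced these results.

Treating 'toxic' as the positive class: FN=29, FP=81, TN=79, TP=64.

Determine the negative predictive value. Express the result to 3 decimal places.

NPV = TN/(TN+FN) = 79/(79+29) = 0.731

0.731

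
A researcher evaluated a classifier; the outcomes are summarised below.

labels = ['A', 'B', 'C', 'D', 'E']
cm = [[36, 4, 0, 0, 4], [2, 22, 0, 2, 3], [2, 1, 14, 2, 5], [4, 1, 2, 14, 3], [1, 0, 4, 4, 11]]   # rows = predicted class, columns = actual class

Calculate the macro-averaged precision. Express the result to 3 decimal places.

0.659

Per-class precision (TP/(TP+FP)):
  A: TP=36, FP=4+0+0+4=8 → 36/44 = 0.8182
  B: TP=22, FP=2+0+2+3=7 → 22/29 = 0.7586
  C: TP=14, FP=2+1+2+5=10 → 14/24 = 0.5833
  D: TP=14, FP=4+1+2+3=10 → 14/24 = 0.5833
  E: TP=11, FP=1+0+4+4=9 → 11/20 = 0.5500
Macro-precision = mean = (0.8182 + 0.7586 + 0.5833 + 0.5833 + 0.5500) / 5 = 0.659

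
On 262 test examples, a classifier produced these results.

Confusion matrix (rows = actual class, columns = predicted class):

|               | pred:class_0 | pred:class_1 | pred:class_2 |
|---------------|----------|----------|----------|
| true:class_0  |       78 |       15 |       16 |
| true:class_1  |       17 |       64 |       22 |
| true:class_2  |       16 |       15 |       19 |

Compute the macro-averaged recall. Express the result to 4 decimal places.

0.5723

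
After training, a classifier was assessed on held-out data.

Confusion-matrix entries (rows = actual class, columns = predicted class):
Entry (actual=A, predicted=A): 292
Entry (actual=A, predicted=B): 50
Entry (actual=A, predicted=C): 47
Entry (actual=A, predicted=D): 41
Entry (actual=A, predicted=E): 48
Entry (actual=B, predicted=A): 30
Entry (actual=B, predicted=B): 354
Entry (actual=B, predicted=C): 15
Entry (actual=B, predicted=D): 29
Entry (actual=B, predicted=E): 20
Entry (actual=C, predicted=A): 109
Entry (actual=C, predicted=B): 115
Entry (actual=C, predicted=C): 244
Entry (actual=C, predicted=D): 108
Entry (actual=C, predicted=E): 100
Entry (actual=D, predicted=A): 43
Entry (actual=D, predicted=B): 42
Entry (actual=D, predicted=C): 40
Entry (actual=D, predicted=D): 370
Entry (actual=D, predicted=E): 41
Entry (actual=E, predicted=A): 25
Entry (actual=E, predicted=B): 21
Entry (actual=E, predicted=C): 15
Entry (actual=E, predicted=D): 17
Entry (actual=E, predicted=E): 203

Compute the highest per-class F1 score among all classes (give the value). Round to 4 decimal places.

0.6874

Per-class F1 score (2·TP/(2·TP+FP+FN)):
  A: TP=292, FP=30+109+43+25=207, FN=50+47+41+48=186 → 584/977 = 0.59775
  B: TP=354, FP=50+115+42+21=228, FN=30+15+29+20=94 → 708/1030 = 0.68738
  C: TP=244, FP=47+15+40+15=117, FN=109+115+108+100=432 → 488/1037 = 0.47059
  D: TP=370, FP=41+29+108+17=195, FN=43+42+40+41=166 → 740/1101 = 0.67212
  E: TP=203, FP=48+20+100+41=209, FN=25+21+15+17=78 → 406/693 = 0.58586
Highest is class 'B' with F1 score = 0.6874.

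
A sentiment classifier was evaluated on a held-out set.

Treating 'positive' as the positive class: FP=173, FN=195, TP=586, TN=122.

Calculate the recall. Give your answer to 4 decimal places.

0.7503

Recall = TP/(TP+FN) = 586/(586+195) = 586/781 = 0.7503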